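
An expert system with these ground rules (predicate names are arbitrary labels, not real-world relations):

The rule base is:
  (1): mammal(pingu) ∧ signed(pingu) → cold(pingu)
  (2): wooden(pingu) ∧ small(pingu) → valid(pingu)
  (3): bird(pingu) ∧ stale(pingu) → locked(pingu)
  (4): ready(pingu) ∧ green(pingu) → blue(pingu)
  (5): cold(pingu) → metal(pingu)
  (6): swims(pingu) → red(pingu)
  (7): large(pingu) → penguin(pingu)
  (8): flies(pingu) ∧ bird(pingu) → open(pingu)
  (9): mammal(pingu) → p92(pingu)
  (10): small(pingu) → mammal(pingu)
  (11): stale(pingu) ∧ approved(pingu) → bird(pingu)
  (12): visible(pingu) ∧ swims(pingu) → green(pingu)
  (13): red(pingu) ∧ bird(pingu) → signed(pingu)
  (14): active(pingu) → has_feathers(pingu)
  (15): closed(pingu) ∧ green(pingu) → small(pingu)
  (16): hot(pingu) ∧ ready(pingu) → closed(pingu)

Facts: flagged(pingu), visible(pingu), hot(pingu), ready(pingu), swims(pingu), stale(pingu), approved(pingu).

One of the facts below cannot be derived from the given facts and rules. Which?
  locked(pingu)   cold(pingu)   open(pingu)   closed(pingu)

Round 1: (6) [swims(pingu) → red(pingu)]; (11) [stale(pingu) ∧ approved(pingu) → bird(pingu)]; (12) [visible(pingu) ∧ swims(pingu) → green(pingu)]; (16) [hot(pingu) ∧ ready(pingu) → closed(pingu)]. New: red(pingu), bird(pingu), green(pingu), closed(pingu).
Round 2: (3) [bird(pingu) ∧ stale(pingu) → locked(pingu)]; (4) [ready(pingu) ∧ green(pingu) → blue(pingu)]; (13) [red(pingu) ∧ bird(pingu) → signed(pingu)]; (15) [closed(pingu) ∧ green(pingu) → small(pingu)]. New: locked(pingu), blue(pingu), signed(pingu), small(pingu).
Round 3: (10) [small(pingu) → mammal(pingu)]. New: mammal(pingu).
Round 4: (1) [mammal(pingu) ∧ signed(pingu) → cold(pingu)]; (9) [mammal(pingu) → p92(pingu)]. New: cold(pingu), p92(pingu).
Round 5: (5) [cold(pingu) → metal(pingu)]. New: metal(pingu).
Derived: locked(pingu) (round 2), cold(pingu) (round 4), closed(pingu) (round 1). open(pingu) never appears in any round.

open(pingu)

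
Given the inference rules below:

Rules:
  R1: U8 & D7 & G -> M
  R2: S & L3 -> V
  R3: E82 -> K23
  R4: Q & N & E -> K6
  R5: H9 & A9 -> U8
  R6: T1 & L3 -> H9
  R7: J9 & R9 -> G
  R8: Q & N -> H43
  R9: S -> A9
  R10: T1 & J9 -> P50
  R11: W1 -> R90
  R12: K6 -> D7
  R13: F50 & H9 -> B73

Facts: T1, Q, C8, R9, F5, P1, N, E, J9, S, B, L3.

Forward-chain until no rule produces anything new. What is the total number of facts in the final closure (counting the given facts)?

[1] R2 [S & L3 -> V]; R4 [Q & N & E -> K6]; R6 [T1 & L3 -> H9]; R7 [J9 & R9 -> G]; R8 [Q & N -> H43]; R9 [S -> A9]; R10 [T1 & J9 -> P50]. ⇒ new: V, K6, H9, G, H43, A9, P50.
[2] R5 [H9 & A9 -> U8]; R12 [K6 -> D7]. ⇒ new: U8, D7.
[3] R1 [U8 & D7 & G -> M]. ⇒ new: M.
Closure: {A9, B, C8, D7, E, F5, G, H43, H9, J9, K6, L3, M, N, P1, P50, Q, R9, S, T1, U8, V} — 22 facts.

22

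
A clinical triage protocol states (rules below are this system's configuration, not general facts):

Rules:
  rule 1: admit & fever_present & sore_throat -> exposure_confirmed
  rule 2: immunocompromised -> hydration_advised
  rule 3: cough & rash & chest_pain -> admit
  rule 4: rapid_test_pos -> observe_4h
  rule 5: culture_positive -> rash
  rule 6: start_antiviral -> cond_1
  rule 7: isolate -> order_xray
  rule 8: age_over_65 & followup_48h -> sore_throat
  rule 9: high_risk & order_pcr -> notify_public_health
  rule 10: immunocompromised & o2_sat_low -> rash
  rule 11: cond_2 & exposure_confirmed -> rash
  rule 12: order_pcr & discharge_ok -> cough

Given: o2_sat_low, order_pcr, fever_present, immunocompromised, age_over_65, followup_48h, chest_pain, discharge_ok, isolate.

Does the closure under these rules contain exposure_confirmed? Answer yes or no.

yes

Round 1 fires rule 2, rule 7, rule 8, rule 10, rule 12, giving hydration_advised, order_xray, sore_throat, rash, cough.
Round 2 fires rule 3, giving admit.
Round 3 fires rule 1, giving exposure_confirmed.
exposure_confirmed appears in round 3, so it is derivable.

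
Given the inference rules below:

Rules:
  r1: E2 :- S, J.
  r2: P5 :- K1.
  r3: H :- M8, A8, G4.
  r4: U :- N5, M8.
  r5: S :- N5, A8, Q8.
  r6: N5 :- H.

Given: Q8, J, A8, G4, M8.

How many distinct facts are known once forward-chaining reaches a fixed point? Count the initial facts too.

Round 1: r3 [H :- M8, A8, G4.]. New: H.
Round 2: r6 [N5 :- H.]. New: N5.
Round 3: r4 [U :- N5, M8.]; r5 [S :- N5, A8, Q8.]. New: U, S.
Round 4: r1 [E2 :- S, J.]. New: E2.
Closure: {A8, E2, G4, H, J, M8, N5, Q8, S, U} — 10 facts.

10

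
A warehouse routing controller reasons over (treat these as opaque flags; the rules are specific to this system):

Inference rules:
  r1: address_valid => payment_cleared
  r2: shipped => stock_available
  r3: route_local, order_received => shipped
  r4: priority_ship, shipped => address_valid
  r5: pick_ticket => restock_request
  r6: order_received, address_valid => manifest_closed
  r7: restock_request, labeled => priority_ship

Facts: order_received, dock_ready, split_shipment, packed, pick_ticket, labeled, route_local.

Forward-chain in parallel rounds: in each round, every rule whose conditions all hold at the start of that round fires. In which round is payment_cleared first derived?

4

Round 1: r3 [route_local, order_received => shipped]; r5 [pick_ticket => restock_request]. Adds shipped, restock_request.
Round 2: r2 [shipped => stock_available]; r7 [restock_request, labeled => priority_ship]. Adds stock_available, priority_ship.
Round 3: r4 [priority_ship, shipped => address_valid]. Adds address_valid.
Round 4: r1 [address_valid => payment_cleared]; r6 [order_received, address_valid => manifest_closed]. Adds payment_cleared, manifest_closed.
payment_cleared first appears in round 4.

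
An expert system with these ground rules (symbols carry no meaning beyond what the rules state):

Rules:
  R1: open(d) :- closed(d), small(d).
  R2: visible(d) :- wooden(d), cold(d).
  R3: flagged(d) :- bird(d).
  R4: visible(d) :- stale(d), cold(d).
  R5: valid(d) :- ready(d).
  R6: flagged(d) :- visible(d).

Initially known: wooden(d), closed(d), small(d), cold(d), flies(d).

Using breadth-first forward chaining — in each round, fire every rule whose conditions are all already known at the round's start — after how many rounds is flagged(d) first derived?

2

Round 1: R1 [open(d) :- closed(d), small(d).]; R2 [visible(d) :- wooden(d), cold(d).]. New: open(d), visible(d).
Round 2: R6 [flagged(d) :- visible(d).]. New: flagged(d).
flagged(d) first appears in round 2.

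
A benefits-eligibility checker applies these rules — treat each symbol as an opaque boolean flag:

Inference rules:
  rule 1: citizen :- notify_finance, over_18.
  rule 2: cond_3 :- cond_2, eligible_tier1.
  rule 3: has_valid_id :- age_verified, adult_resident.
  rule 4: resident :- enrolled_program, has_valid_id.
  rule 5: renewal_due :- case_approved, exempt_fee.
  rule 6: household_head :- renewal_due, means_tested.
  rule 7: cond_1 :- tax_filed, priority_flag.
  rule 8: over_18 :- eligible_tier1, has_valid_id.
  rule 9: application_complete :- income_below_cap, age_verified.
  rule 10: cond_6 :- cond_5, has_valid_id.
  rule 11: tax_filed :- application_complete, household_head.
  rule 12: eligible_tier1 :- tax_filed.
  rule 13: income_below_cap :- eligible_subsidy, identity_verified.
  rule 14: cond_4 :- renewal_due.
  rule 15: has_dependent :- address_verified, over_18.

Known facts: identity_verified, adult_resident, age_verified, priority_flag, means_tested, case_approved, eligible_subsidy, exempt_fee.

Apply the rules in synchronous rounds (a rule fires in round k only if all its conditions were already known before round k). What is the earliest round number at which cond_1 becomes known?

4

[1] rule 3 [has_valid_id :- age_verified, adult_resident.]; rule 5 [renewal_due :- case_approved, exempt_fee.]; rule 13 [income_below_cap :- eligible_subsidy, identity_verified.]. ⇒ new: has_valid_id, renewal_due, income_below_cap.
[2] rule 6 [household_head :- renewal_due, means_tested.]; rule 9 [application_complete :- income_below_cap, age_verified.]; rule 14 [cond_4 :- renewal_due.]. ⇒ new: household_head, application_complete, cond_4.
[3] rule 11 [tax_filed :- application_complete, household_head.]. ⇒ new: tax_filed.
[4] rule 7 [cond_1 :- tax_filed, priority_flag.]; rule 12 [eligible_tier1 :- tax_filed.]. ⇒ new: cond_1, eligible_tier1.
cond_1 first appears in round 4.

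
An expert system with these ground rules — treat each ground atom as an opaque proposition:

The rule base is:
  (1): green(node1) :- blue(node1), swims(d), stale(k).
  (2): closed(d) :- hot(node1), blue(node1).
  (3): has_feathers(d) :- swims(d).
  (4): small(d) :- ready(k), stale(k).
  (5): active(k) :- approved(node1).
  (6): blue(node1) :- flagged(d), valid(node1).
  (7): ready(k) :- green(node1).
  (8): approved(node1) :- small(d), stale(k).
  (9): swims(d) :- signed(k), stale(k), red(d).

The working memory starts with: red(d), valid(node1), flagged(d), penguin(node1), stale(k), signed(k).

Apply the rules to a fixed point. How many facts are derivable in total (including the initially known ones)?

14

Round 1 — (6), (9), derive blue(node1), swims(d).
Round 2 — (1), (3), derive green(node1), has_feathers(d).
Round 3 — (7), derive ready(k).
Round 4 — (4), derive small(d).
Round 5 — (8), derive approved(node1).
Round 6 — (5), derive active(k).
Closure: {active(k), approved(node1), blue(node1), flagged(d), green(node1), has_feathers(d), penguin(node1), ready(k), red(d), signed(k), small(d), stale(k), swims(d), valid(node1)} — 14 facts.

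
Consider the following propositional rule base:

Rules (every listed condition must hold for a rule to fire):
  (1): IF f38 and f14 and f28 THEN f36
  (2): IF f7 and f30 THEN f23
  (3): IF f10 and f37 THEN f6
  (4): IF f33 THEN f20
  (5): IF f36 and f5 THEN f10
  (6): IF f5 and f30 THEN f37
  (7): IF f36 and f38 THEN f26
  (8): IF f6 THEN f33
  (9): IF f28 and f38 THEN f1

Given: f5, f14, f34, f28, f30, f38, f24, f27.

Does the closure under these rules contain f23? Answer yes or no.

no

Round 1 fires (1), (6), (9), giving f36, f37, f1.
Round 2 fires (5), (7), giving f10, f26.
Round 3 fires (3), giving f6.
Round 4 fires (8), giving f33.
Round 5 fires (4), giving f20.
Fixed point reached. f23 is concluded only by (2); (2) needs f7 (never derived).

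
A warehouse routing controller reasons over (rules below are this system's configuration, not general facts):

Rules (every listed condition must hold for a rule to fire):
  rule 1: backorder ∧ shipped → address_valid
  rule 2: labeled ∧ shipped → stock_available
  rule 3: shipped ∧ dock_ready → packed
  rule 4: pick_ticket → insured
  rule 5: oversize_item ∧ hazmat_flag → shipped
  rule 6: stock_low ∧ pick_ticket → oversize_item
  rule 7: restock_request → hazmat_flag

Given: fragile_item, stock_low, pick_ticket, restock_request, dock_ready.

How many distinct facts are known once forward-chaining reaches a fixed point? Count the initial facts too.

[1] rule 4 [pick_ticket → insured]; rule 6 [stock_low ∧ pick_ticket → oversize_item]; rule 7 [restock_request → hazmat_flag]. ⇒ new: insured, oversize_item, hazmat_flag.
[2] rule 5 [oversize_item ∧ hazmat_flag → shipped]. ⇒ new: shipped.
[3] rule 3 [shipped ∧ dock_ready → packed]. ⇒ new: packed.
Closure: {dock_ready, fragile_item, hazmat_flag, insured, oversize_item, packed, pick_ticket, restock_request, shipped, stock_low} — 10 facts.

10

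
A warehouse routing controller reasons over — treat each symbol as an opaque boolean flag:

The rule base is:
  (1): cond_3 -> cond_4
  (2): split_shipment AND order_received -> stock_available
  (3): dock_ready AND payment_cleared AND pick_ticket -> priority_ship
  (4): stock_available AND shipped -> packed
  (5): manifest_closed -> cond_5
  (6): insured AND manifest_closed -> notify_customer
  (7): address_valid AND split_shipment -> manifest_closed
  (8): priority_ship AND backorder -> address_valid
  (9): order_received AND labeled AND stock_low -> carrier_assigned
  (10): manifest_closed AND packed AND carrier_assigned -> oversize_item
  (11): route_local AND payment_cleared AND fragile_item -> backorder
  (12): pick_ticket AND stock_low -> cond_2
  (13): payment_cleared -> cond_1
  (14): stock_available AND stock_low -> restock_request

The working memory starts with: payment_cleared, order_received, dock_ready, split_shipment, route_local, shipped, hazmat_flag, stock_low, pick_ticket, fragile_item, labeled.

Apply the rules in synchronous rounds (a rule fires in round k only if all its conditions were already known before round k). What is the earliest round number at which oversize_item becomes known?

Round 1 fires (2), (3), (9), (11), (12), (13), giving stock_available, priority_ship, carrier_assigned, backorder, cond_2, cond_1.
Round 2 fires (4), (8), (14), giving packed, address_valid, restock_request.
Round 3 fires (7), giving manifest_closed.
Round 4 fires (5), (10), giving cond_5, oversize_item.
oversize_item first appears in round 4.

4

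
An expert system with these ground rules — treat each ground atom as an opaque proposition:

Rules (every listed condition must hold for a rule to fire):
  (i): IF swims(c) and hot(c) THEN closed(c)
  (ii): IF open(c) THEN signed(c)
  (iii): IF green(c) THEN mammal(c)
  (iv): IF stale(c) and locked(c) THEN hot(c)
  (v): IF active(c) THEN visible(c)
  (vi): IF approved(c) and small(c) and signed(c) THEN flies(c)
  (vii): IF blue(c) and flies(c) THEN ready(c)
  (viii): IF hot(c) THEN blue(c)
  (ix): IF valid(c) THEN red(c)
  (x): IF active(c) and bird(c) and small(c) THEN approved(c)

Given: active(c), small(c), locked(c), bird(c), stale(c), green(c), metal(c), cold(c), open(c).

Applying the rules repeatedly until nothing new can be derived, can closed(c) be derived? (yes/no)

[1] (ii) [IF open(c) THEN signed(c)]; (iii) [IF green(c) THEN mammal(c)]; (iv) [IF stale(c) and locked(c) THEN hot(c)]; (v) [IF active(c) THEN visible(c)]; (x) [IF active(c) and bird(c) and small(c) THEN approved(c)]. ⇒ new: signed(c), mammal(c), hot(c), visible(c), approved(c).
[2] (vi) [IF approved(c) and small(c) and signed(c) THEN flies(c)]; (viii) [IF hot(c) THEN blue(c)]. ⇒ new: flies(c), blue(c).
[3] (vii) [IF blue(c) and flies(c) THEN ready(c)]. ⇒ new: ready(c).
Fixed point reached. closed(c) is concluded only by (i); (i) needs swims(c) (never derived).

no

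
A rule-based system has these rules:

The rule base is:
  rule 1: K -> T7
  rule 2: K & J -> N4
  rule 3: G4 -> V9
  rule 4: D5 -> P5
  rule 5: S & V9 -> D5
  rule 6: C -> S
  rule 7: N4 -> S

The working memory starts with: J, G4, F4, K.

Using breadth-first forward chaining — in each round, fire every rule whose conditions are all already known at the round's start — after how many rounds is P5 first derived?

4

Round 1: rule 1 [K -> T7]; rule 2 [K & J -> N4]; rule 3 [G4 -> V9]. Adds T7, N4, V9.
Round 2: rule 7 [N4 -> S]. Adds S.
Round 3: rule 5 [S & V9 -> D5]. Adds D5.
Round 4: rule 4 [D5 -> P5]. Adds P5.
P5 first appears in round 4.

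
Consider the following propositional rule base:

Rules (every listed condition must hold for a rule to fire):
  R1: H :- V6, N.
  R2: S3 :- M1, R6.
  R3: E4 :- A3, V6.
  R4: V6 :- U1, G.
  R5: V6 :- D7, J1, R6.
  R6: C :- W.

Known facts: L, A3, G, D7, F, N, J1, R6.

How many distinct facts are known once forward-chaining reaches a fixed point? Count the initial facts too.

Round 1: R5 [V6 :- D7, J1, R6.]. New: V6.
Round 2: R1 [H :- V6, N.]; R3 [E4 :- A3, V6.]. New: H, E4.
Closure: {A3, D7, E4, F, G, H, J1, L, N, R6, V6} — 11 facts.

11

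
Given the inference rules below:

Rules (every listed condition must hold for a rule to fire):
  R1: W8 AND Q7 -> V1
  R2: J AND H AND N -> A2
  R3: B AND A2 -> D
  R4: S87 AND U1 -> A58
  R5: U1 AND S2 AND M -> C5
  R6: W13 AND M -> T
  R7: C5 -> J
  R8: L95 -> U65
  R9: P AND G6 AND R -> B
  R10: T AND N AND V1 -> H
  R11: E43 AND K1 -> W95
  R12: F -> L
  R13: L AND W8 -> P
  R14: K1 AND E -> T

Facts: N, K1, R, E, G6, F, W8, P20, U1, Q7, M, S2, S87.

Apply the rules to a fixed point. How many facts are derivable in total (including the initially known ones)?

24

Round 1: R1 [W8 AND Q7 -> V1]; R4 [S87 AND U1 -> A58]; R5 [U1 AND S2 AND M -> C5]; R12 [F -> L]; R14 [K1 AND E -> T]. New: V1, A58, C5, L, T.
Round 2: R7 [C5 -> J]; R10 [T AND N AND V1 -> H]; R13 [L AND W8 -> P]. New: J, H, P.
Round 3: R2 [J AND H AND N -> A2]; R9 [P AND G6 AND R -> B]. New: A2, B.
Round 4: R3 [B AND A2 -> D]. New: D.
Closure: {A2, A58, B, C5, D, E, F, G6, H, J, K1, L, M, N, P, P20, Q7, R, S2, S87, T, U1, V1, W8} — 24 facts.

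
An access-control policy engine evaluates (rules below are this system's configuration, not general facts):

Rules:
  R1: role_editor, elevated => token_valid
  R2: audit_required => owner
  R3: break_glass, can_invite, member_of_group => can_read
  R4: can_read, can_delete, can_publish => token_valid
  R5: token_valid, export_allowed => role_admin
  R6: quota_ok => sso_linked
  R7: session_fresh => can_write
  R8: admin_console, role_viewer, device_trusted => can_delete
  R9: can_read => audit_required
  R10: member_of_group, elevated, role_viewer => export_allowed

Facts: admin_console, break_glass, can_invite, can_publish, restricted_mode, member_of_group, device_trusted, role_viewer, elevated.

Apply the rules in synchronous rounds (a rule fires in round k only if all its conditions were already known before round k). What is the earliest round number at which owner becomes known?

3

Round 1: R3 [break_glass, can_invite, member_of_group => can_read]; R8 [admin_console, role_viewer, device_trusted => can_delete]; R10 [member_of_group, elevated, role_viewer => export_allowed]. Adds can_read, can_delete, export_allowed.
Round 2: R4 [can_read, can_delete, can_publish => token_valid]; R9 [can_read => audit_required]. Adds token_valid, audit_required.
Round 3: R2 [audit_required => owner]; R5 [token_valid, export_allowed => role_admin]. Adds owner, role_admin.
owner first appears in round 3.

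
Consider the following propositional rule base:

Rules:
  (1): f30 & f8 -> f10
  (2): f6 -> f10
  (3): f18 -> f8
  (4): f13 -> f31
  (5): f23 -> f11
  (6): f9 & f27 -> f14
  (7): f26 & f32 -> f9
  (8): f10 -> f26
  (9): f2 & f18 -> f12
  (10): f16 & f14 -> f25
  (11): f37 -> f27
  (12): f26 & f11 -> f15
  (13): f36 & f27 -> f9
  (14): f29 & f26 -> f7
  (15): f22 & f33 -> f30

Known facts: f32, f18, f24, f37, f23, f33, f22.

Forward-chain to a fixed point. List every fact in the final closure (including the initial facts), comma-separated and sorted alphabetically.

Round 1: (3) [f18 -> f8]; (5) [f23 -> f11]; (11) [f37 -> f27]; (15) [f22 & f33 -> f30]. Adds f8, f11, f27, f30.
Round 2: (1) [f30 & f8 -> f10]. Adds f10.
Round 3: (8) [f10 -> f26]. Adds f26.
Round 4: (7) [f26 & f32 -> f9]; (12) [f26 & f11 -> f15]. Adds f9, f15.
Round 5: (6) [f9 & f27 -> f14]. Adds f14.

f10, f11, f14, f15, f18, f22, f23, f24, f26, f27, f30, f32, f33, f37, f8, f9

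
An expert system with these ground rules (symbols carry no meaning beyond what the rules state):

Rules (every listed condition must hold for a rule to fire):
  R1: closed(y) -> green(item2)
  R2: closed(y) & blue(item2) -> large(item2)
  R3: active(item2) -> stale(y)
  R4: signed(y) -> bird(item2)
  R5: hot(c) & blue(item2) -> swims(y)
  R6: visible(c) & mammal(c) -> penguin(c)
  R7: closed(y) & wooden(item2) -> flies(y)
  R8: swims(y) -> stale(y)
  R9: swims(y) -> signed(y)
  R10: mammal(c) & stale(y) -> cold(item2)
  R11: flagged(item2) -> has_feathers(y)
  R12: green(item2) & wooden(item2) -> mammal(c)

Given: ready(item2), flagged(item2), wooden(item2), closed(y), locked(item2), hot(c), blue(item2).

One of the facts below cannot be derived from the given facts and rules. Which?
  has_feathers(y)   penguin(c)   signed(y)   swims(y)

penguin(c)

Round 1 fires R1, R2, R5, R7, R11, giving green(item2), large(item2), swims(y), flies(y), has_feathers(y).
Round 2 fires R8, R9, R12, giving stale(y), signed(y), mammal(c).
Round 3 fires R4, R10, giving bird(item2), cold(item2).
Derived: signed(y) (round 2), has_feathers(y) (round 1), swims(y) (round 1). penguin(c) never appears in any round.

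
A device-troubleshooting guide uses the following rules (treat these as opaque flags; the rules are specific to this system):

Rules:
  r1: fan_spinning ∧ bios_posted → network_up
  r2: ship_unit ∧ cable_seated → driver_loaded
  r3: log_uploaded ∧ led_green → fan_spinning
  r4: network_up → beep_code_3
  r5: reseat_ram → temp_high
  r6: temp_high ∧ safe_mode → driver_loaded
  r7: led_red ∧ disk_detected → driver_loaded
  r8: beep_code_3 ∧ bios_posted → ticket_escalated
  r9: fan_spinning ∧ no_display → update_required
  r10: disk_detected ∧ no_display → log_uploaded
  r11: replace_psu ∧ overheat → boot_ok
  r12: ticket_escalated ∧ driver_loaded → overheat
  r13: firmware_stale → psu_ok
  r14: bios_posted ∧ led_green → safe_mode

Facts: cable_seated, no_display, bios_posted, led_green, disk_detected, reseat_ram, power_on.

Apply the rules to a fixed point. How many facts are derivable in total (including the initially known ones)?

Round 1 — r5, r10, r14, derive temp_high, log_uploaded, safe_mode.
Round 2 — r3, r6, derive fan_spinning, driver_loaded.
Round 3 — r1, r9, derive network_up, update_required.
Round 4 — r4, derive beep_code_3.
Round 5 — r8, derive ticket_escalated.
Round 6 — r12, derive overheat.
Closure: {beep_code_3, bios_posted, cable_seated, disk_detected, driver_loaded, fan_spinning, led_green, log_uploaded, network_up, no_display, overheat, power_on, reseat_ram, safe_mode, temp_high, ticket_escalated, update_required} — 17 facts.

17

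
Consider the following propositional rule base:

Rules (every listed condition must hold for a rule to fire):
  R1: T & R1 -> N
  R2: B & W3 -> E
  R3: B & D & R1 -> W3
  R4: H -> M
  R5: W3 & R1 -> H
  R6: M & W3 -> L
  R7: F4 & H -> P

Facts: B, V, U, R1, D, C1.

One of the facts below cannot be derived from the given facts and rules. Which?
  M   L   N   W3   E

Round 1 — R3, derive W3.
Round 2 — R2, R5, derive E, H.
Round 3 — R4, derive M.
Round 4 — R6, derive L.
Derived: L (round 4), M (round 3), E (round 2), W3 (round 1). N never appears in any round.

N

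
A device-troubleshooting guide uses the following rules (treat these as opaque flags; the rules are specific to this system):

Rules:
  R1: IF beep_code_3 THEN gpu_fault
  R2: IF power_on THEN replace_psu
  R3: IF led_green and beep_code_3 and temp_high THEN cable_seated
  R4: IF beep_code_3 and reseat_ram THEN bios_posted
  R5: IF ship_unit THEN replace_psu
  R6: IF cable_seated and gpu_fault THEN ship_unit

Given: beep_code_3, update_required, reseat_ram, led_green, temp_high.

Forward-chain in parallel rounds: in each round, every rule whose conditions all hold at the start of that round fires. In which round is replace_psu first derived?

[1] R1 [IF beep_code_3 THEN gpu_fault]; R3 [IF led_green and beep_code_3 and temp_high THEN cable_seated]; R4 [IF beep_code_3 and reseat_ram THEN bios_posted]. ⇒ new: gpu_fault, cable_seated, bios_posted.
[2] R6 [IF cable_seated and gpu_fault THEN ship_unit]. ⇒ new: ship_unit.
[3] R5 [IF ship_unit THEN replace_psu]. ⇒ new: replace_psu.
replace_psu first appears in round 3.

3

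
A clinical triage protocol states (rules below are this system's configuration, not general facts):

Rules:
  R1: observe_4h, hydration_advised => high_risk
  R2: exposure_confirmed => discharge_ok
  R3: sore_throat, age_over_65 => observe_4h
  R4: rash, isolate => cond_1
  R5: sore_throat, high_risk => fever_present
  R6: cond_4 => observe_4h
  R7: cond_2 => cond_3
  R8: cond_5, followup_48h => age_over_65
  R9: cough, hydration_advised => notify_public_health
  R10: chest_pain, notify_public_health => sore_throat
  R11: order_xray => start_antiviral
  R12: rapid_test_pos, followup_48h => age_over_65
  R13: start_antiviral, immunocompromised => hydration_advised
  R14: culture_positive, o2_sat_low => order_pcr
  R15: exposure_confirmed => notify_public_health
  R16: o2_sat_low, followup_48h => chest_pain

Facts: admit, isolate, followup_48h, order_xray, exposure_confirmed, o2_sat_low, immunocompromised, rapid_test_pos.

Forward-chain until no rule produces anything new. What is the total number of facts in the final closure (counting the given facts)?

18

Round 1 fires R2, R11, R12, R15, R16, giving discharge_ok, start_antiviral, age_over_65, notify_public_health, chest_pain.
Round 2 fires R10, R13, giving sore_throat, hydration_advised.
Round 3 fires R3, giving observe_4h.
Round 4 fires R1, giving high_risk.
Round 5 fires R5, giving fever_present.
Closure: {admit, age_over_65, chest_pain, discharge_ok, exposure_confirmed, fever_present, followup_48h, high_risk, hydration_advised, immunocompromised, isolate, notify_public_health, o2_sat_low, observe_4h, order_xray, rapid_test_pos, sore_throat, start_antiviral} — 18 facts.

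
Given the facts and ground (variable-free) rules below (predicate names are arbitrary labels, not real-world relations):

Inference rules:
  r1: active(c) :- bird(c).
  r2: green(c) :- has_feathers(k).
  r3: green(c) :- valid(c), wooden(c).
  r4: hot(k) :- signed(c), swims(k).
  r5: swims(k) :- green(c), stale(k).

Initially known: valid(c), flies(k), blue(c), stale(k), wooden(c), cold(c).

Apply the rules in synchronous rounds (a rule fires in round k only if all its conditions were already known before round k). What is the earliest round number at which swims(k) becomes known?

Round 1 fires r3, giving green(c).
Round 2 fires r5, giving swims(k).
swims(k) first appears in round 2.

2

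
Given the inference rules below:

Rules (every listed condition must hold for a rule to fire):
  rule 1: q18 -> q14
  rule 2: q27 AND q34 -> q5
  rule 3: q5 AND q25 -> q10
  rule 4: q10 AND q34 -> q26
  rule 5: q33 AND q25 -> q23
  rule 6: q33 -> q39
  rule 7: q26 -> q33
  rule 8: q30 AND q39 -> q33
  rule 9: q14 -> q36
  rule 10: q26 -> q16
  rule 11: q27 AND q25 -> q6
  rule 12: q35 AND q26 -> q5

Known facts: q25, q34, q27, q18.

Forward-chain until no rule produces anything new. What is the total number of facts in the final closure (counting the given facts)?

14

Round 1 fires rule 1, rule 2, rule 11, giving q14, q5, q6.
Round 2 fires rule 3, rule 9, giving q10, q36.
Round 3 fires rule 4, giving q26.
Round 4 fires rule 7, rule 10, giving q33, q16.
Round 5 fires rule 5, rule 6, giving q23, q39.
Closure: {q10, q14, q16, q18, q23, q25, q26, q27, q33, q34, q36, q39, q5, q6} — 14 facts.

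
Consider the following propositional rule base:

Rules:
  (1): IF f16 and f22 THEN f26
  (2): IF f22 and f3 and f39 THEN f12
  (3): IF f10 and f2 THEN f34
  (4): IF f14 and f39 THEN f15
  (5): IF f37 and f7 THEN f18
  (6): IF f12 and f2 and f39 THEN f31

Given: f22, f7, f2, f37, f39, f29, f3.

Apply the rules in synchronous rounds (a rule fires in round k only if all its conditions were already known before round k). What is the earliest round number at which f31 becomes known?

2

Round 1 fires (2), (5), giving f12, f18.
Round 2 fires (6), giving f31.
f31 first appears in round 2.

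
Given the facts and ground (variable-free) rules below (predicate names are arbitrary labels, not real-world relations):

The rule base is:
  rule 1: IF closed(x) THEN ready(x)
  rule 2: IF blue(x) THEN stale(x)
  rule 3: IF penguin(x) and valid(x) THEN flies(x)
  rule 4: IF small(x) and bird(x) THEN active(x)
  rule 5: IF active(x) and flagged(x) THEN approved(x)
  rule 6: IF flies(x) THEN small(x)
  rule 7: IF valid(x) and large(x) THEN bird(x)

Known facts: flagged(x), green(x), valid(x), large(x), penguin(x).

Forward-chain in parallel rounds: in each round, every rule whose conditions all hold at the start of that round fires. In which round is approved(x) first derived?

[1] rule 3 [IF penguin(x) and valid(x) THEN flies(x)]; rule 7 [IF valid(x) and large(x) THEN bird(x)]. ⇒ new: flies(x), bird(x).
[2] rule 6 [IF flies(x) THEN small(x)]. ⇒ new: small(x).
[3] rule 4 [IF small(x) and bird(x) THEN active(x)]. ⇒ new: active(x).
[4] rule 5 [IF active(x) and flagged(x) THEN approved(x)]. ⇒ new: approved(x).
approved(x) first appears in round 4.

4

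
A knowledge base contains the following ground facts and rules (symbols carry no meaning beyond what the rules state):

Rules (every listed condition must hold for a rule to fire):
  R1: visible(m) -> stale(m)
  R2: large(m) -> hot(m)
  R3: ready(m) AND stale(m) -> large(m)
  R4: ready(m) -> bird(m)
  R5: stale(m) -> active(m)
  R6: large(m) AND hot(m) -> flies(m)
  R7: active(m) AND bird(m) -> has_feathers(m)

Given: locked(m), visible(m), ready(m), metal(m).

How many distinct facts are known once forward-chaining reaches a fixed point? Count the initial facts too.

Round 1: R1 [visible(m) -> stale(m)]; R4 [ready(m) -> bird(m)]. Adds stale(m), bird(m).
Round 2: R3 [ready(m) AND stale(m) -> large(m)]; R5 [stale(m) -> active(m)]. Adds large(m), active(m).
Round 3: R2 [large(m) -> hot(m)]; R7 [active(m) AND bird(m) -> has_feathers(m)]. Adds hot(m), has_feathers(m).
Round 4: R6 [large(m) AND hot(m) -> flies(m)]. Adds flies(m).
Closure: {active(m), bird(m), flies(m), has_feathers(m), hot(m), large(m), locked(m), metal(m), ready(m), stale(m), visible(m)} — 11 facts.

11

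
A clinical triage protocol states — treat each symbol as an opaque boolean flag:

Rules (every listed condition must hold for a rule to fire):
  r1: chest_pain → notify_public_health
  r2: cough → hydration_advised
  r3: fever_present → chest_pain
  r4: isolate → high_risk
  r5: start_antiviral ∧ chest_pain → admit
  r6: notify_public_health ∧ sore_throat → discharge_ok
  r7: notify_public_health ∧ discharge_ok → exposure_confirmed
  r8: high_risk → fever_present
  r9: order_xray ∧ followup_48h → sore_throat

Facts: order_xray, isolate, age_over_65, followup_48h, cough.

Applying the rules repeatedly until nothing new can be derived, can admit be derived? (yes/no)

no

[1] r2 [cough → hydration_advised]; r4 [isolate → high_risk]; r9 [order_xray ∧ followup_48h → sore_throat]. ⇒ new: hydration_advised, high_risk, sore_throat.
[2] r8 [high_risk → fever_present]. ⇒ new: fever_present.
[3] r3 [fever_present → chest_pain]. ⇒ new: chest_pain.
[4] r1 [chest_pain → notify_public_health]. ⇒ new: notify_public_health.
[5] r6 [notify_public_health ∧ sore_throat → discharge_ok]. ⇒ new: discharge_ok.
[6] r7 [notify_public_health ∧ discharge_ok → exposure_confirmed]. ⇒ new: exposure_confirmed.
Fixed point reached. admit is concluded only by r5; r5 needs start_antiviral (never derived).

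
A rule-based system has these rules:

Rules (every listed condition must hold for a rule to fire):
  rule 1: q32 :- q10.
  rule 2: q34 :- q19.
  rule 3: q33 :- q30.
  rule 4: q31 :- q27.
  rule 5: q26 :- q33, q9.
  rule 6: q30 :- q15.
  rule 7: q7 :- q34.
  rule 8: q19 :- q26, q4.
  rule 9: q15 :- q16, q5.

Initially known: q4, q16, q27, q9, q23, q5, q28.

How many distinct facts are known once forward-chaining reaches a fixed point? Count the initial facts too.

Round 1: rule 4 [q31 :- q27.]; rule 9 [q15 :- q16, q5.]. New: q31, q15.
Round 2: rule 6 [q30 :- q15.]. New: q30.
Round 3: rule 3 [q33 :- q30.]. New: q33.
Round 4: rule 5 [q26 :- q33, q9.]. New: q26.
Round 5: rule 8 [q19 :- q26, q4.]. New: q19.
Round 6: rule 2 [q34 :- q19.]. New: q34.
Round 7: rule 7 [q7 :- q34.]. New: q7.
Closure: {q15, q16, q19, q23, q26, q27, q28, q30, q31, q33, q34, q4, q5, q7, q9} — 15 facts.

15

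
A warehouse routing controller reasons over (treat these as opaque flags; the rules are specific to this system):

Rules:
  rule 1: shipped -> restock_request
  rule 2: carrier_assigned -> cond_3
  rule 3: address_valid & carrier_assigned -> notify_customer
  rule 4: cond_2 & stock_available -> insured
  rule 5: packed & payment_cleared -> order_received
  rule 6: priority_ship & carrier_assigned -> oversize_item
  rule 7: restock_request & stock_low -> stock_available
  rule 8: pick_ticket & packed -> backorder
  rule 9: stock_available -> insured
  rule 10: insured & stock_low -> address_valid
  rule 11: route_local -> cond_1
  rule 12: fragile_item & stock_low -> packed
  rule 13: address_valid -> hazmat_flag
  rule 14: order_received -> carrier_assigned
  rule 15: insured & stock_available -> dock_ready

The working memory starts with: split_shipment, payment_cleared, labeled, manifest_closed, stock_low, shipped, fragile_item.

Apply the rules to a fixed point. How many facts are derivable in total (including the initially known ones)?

18

Round 1: rule 1 [shipped -> restock_request]; rule 12 [fragile_item & stock_low -> packed]. New: restock_request, packed.
Round 2: rule 5 [packed & payment_cleared -> order_received]; rule 7 [restock_request & stock_low -> stock_available]. New: order_received, stock_available.
Round 3: rule 9 [stock_available -> insured]; rule 14 [order_received -> carrier_assigned]. New: insured, carrier_assigned.
Round 4: rule 2 [carrier_assigned -> cond_3]; rule 10 [insured & stock_low -> address_valid]; rule 15 [insured & stock_available -> dock_ready]. New: cond_3, address_valid, dock_ready.
Round 5: rule 3 [address_valid & carrier_assigned -> notify_customer]; rule 13 [address_valid -> hazmat_flag]. New: notify_customer, hazmat_flag.
Closure: {address_valid, carrier_assigned, cond_3, dock_ready, fragile_item, hazmat_flag, insured, labeled, manifest_closed, notify_customer, order_received, packed, payment_cleared, restock_request, shipped, split_shipment, stock_available, stock_low} — 18 facts.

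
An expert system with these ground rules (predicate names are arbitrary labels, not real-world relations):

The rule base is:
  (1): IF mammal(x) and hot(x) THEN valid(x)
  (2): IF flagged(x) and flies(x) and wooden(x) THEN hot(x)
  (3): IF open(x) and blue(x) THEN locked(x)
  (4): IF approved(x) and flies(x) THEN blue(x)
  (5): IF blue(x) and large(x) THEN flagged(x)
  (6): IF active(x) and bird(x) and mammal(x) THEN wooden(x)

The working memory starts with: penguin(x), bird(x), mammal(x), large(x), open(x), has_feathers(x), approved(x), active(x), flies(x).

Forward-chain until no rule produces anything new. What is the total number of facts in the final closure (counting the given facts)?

15

Round 1: (4) [IF approved(x) and flies(x) THEN blue(x)]; (6) [IF active(x) and bird(x) and mammal(x) THEN wooden(x)]. Adds blue(x), wooden(x).
Round 2: (3) [IF open(x) and blue(x) THEN locked(x)]; (5) [IF blue(x) and large(x) THEN flagged(x)]. Adds locked(x), flagged(x).
Round 3: (2) [IF flagged(x) and flies(x) and wooden(x) THEN hot(x)]. Adds hot(x).
Round 4: (1) [IF mammal(x) and hot(x) THEN valid(x)]. Adds valid(x).
Closure: {active(x), approved(x), bird(x), blue(x), flagged(x), flies(x), has_feathers(x), hot(x), large(x), locked(x), mammal(x), open(x), penguin(x), valid(x), wooden(x)} — 15 facts.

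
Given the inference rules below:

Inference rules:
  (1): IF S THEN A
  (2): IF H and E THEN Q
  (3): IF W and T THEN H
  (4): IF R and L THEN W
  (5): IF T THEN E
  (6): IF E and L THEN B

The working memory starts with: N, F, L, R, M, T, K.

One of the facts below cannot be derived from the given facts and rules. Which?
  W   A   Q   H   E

A

[1] (4) [IF R and L THEN W]; (5) [IF T THEN E]. ⇒ new: W, E.
[2] (3) [IF W and T THEN H]; (6) [IF E and L THEN B]. ⇒ new: H, B.
[3] (2) [IF H and E THEN Q]. ⇒ new: Q.
Derived: W (round 1), H (round 2), Q (round 3), E (round 1). A never appears in any round.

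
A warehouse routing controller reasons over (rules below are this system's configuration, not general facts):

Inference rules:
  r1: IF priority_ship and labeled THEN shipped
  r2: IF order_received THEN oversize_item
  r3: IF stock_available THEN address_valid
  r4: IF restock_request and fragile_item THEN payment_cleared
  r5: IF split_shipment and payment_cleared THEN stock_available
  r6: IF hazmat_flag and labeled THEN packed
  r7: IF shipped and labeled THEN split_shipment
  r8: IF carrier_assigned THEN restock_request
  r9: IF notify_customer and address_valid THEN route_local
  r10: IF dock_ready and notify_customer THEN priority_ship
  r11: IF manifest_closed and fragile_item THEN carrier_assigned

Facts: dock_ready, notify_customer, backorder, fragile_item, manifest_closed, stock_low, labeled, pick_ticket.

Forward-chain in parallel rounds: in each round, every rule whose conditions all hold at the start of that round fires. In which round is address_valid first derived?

Round 1: r10 [IF dock_ready and notify_customer THEN priority_ship]; r11 [IF manifest_closed and fragile_item THEN carrier_assigned]. Adds priority_ship, carrier_assigned.
Round 2: r1 [IF priority_ship and labeled THEN shipped]; r8 [IF carrier_assigned THEN restock_request]. Adds shipped, restock_request.
Round 3: r4 [IF restock_request and fragile_item THEN payment_cleared]; r7 [IF shipped and labeled THEN split_shipment]. Adds payment_cleared, split_shipment.
Round 4: r5 [IF split_shipment and payment_cleared THEN stock_available]. Adds stock_available.
Round 5: r3 [IF stock_available THEN address_valid]. Adds address_valid.
address_valid first appears in round 5.

5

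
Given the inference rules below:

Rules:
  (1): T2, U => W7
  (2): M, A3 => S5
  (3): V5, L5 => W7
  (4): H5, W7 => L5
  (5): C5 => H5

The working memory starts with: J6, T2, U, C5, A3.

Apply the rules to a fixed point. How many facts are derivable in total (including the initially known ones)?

8

Round 1: (1) [T2, U => W7]; (5) [C5 => H5]. Adds W7, H5.
Round 2: (4) [H5, W7 => L5]. Adds L5.
Closure: {A3, C5, H5, J6, L5, T2, U, W7} — 8 facts.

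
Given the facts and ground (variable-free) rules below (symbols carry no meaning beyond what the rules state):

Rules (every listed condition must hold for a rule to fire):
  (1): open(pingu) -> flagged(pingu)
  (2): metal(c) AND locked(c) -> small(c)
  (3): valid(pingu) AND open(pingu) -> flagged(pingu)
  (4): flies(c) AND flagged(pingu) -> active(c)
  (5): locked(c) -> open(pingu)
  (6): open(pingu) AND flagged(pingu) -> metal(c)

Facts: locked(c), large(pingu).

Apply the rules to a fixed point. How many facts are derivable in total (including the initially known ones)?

[1] (5) [locked(c) -> open(pingu)]. ⇒ new: open(pingu).
[2] (1) [open(pingu) -> flagged(pingu)]. ⇒ new: flagged(pingu).
[3] (6) [open(pingu) AND flagged(pingu) -> metal(c)]. ⇒ new: metal(c).
[4] (2) [metal(c) AND locked(c) -> small(c)]. ⇒ new: small(c).
Closure: {flagged(pingu), large(pingu), locked(c), metal(c), open(pingu), small(c)} — 6 facts.

6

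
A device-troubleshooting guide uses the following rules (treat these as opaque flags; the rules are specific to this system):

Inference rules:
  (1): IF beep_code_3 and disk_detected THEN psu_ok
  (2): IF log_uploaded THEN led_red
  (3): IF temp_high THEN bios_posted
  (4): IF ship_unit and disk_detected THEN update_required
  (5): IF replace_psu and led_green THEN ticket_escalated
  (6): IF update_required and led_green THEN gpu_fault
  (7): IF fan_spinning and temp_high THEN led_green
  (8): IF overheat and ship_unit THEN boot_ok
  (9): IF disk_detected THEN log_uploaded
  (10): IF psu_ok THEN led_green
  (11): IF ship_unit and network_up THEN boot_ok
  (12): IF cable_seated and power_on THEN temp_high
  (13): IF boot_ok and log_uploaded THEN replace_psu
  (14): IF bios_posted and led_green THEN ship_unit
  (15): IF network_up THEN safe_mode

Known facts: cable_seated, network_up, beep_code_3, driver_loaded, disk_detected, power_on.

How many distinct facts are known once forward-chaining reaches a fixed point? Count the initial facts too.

[1] (1) [IF beep_code_3 and disk_detected THEN psu_ok]; (9) [IF disk_detected THEN log_uploaded]; (12) [IF cable_seated and power_on THEN temp_high]; (15) [IF network_up THEN safe_mode]. ⇒ new: psu_ok, log_uploaded, temp_high, safe_mode.
[2] (2) [IF log_uploaded THEN led_red]; (3) [IF temp_high THEN bios_posted]; (10) [IF psu_ok THEN led_green]. ⇒ new: led_red, bios_posted, led_green.
[3] (14) [IF bios_posted and led_green THEN ship_unit]. ⇒ new: ship_unit.
[4] (4) [IF ship_unit and disk_detected THEN update_required]; (11) [IF ship_unit and network_up THEN boot_ok]. ⇒ new: update_required, boot_ok.
[5] (6) [IF update_required and led_green THEN gpu_fault]; (13) [IF boot_ok and log_uploaded THEN replace_psu]. ⇒ new: gpu_fault, replace_psu.
[6] (5) [IF replace_psu and led_green THEN ticket_escalated]. ⇒ new: ticket_escalated.
Closure: {beep_code_3, bios_posted, boot_ok, cable_seated, disk_detected, driver_loaded, gpu_fault, led_green, led_red, log_uploaded, network_up, power_on, psu_ok, replace_psu, safe_mode, ship_unit, temp_high, ticket_escalated, update_required} — 19 facts.

19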